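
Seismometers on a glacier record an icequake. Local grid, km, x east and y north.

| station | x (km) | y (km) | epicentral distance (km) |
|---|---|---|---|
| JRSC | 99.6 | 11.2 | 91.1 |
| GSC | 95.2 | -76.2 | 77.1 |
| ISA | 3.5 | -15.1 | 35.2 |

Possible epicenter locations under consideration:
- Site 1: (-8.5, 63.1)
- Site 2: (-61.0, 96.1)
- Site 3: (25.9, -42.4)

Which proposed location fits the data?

For each candidate, compare |candidate − station| to the reported distance:
Site 1: residuals JRSC 28.8, GSC 96.6, ISA 43.9 → max 96.6 km
Site 2: residuals JRSC 90.6, GSC 155.5, ISA 93.4 → max 155.5 km
Site 3: residuals JRSC 0.0, GSC 0.0, ISA 0.1 → max 0.1 km
Only Site 3 has all residuals ≈ 0.

Site 3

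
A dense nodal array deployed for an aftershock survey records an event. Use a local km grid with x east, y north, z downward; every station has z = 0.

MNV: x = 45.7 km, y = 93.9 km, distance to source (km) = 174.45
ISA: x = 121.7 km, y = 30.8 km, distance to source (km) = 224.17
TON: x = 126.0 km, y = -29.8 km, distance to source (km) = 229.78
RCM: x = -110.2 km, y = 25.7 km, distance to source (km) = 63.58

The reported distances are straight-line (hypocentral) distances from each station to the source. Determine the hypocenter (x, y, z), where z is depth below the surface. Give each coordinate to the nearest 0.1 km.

(-93.4, 6.1, 58.1)

Each station gives a sphere (x−x_i)² + (y−y_i)² + z² = d_i² (stations at z=0).
Subtracting the MNV sphere from ISA and TON: z² cancels, leaving linear equations in x and y:
152.0 x − 126.2 y = -14965.56
160.6 x − 247.4 y = -16507.71
Solving: x ≈ -93.396, y ≈ 6.097 km (keep extra digits for the depth step; rounded: -93.4, 6.1).
Then from the MNV sphere: z² = 174.45² − (x − 45.7)² − (y − 93.9)² with x = -93.396, y = 6.097, so z ≈ 58.101 ≈ 58.1 km.
Check against RCM (with the unrounded solution): distance 63.58 ≈ 63.58 km. ✓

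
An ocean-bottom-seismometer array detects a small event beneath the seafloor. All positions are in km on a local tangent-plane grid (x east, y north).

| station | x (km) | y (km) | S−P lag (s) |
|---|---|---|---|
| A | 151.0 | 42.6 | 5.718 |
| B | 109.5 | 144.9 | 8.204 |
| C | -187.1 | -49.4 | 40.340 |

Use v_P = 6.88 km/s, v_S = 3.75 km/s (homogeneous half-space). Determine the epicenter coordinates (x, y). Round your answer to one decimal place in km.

(120.0, 78.1)

Distance from S−P lag: d = Δt · v_P v_S / (v_P − v_S) = Δt · (6.88·3.75)/(6.88−3.75) ≈ 8.2428·Δt.
So d_A = 47.13, d_B = 67.62, d_C = 332.52 km.
Circle about each station: (x − 151.0)² + (y − 42.6)² = 47.13²; (x − 109.5)² + (y − 144.9)² = 67.62²; (x + 187.1)² + (y + 49.4)² = 332.52².
Subtracting the A equation from the B and C equations removes the quadratic terms:
-83.0 x + 204.6 y = 6019.27
-676.2 x − 184.0 y = -95517.30
Solving the 2×2 system: x ≈ 120.0, y ≈ 78.1 km.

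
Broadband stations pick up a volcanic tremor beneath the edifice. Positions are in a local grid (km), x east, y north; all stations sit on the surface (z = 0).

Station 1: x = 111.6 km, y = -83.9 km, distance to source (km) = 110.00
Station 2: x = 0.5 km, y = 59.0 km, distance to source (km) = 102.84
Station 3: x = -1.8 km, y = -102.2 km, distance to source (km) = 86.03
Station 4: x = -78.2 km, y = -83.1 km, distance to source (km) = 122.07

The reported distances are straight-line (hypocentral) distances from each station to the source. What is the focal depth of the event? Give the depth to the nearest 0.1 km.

42.0 km

Each station gives a sphere (x−x_i)² + (y−y_i)² + z² = d_i² (stations at z=0).
Subtracting the Station 1 sphere from Station 2 and Station 3: z² cancels, leaving linear equations in x and y:
-222.2 x + 285.8 y = -14488.59
-226.8 x − 36.6 y = -4346.85
Solving: x ≈ 24.298, y ≈ -31.804 km (keep extra digits for the depth step; rounded: 24.3, -31.8).
Then from the Station 1 sphere: z² = 110.00² − (x − 111.6)² − (y + 83.9)² with x = 24.298, y = -31.804, so z ≈ 42.004 ≈ 42.0 km.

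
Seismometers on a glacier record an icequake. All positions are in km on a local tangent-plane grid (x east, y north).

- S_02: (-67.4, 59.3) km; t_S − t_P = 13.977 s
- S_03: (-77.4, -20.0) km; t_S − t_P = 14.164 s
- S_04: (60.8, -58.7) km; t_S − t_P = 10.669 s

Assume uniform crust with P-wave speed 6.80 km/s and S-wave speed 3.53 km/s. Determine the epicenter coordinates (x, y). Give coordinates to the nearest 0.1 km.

Distance from S−P lag: d = Δt · v_P v_S / (v_P − v_S) = Δt · (6.80·3.53)/(6.80−3.53) ≈ 7.3407·Δt.
So d_S_02 = 102.60, d_S_03 = 103.97, d_S_04 = 78.32 km.
Circle about each station: (x + 67.4)² + (y − 59.3)² = 102.60²; (x + 77.4)² + (y + 20.0)² = 103.97²; (x − 60.8)² + (y + 58.7)² = 78.32².
Subtracting pairs of circle equations eliminates x²+y² and gives linear equations (the radical axes):
-20.0 x − 158.6 y = -1951.49
256.4 x − 236.0 y = 3475.82
Solving the 2×2 system: x ≈ 22.3, y ≈ 9.5 km.

22.3 km east, 9.5 km north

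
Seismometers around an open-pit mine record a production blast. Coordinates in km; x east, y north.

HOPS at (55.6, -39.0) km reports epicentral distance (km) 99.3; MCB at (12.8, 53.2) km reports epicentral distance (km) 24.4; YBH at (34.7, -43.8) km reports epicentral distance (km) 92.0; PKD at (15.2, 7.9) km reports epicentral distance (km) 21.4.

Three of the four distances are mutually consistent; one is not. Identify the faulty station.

Solve using three stations at a time. Using HOPS, MCB, YBH (subtract circle equations pairwise → linear system) gives (x, y) ≈ (-6.6, 38.4).
Distances from that point to each station vs reported:
  HOPS: calculated 99.3 vs reported 99.3 → residual 0.0 km
  MCB: calculated 24.4 vs reported 24.4 → residual 0.0 km
  YBH: calculated 92.0 vs reported 92.0 → residual 0.0 km
  PKD: calculated 37.5 vs reported 21.4 → residual 16.1 km
HOPS, MCB, YBH are mutually consistent (residuals ≈ 0); PKD is off by 16.1 km.

PKD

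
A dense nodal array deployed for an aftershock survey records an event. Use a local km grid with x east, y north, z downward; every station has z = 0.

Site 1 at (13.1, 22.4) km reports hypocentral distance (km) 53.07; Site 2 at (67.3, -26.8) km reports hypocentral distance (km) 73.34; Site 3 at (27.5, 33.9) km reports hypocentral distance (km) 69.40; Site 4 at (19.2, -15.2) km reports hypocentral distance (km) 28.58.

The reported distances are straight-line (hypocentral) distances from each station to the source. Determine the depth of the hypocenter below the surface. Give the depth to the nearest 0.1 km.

Each station gives a sphere (x−x_i)² + (y−y_i)² + z² = d_i² (stations at z=0).
Subtracting the Site 1 sphere from Site 2 and Site 3: z² cancels, leaving linear equations in x and y:
108.4 x − 98.4 y = 2011.83
28.8 x + 23.0 y = -767.85
Solving: x ≈ -5.497, y ≈ -26.501 km (keep extra digits for the depth step; rounded: -5.5, -26.5).
Then from the Site 1 sphere: z² = 53.07² − (x − 13.1)² − (y − 22.4)² with x = -5.497, y = -26.501, so z ≈ 8.903 ≈ 8.9 km.
Check against Site 4 (with the unrounded solution): distance 28.58 ≈ 28.58 km. ✓

8.9 km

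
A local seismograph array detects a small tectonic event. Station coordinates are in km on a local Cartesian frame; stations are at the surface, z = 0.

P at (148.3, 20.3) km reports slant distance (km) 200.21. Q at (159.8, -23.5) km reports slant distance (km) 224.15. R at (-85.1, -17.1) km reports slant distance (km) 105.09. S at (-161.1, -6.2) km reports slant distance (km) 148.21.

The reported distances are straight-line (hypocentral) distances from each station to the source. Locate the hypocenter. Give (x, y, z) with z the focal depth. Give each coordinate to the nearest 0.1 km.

(-40.5, 63.3, 50.9)

Each station gives a sphere (x−x_i)² + (y−y_i)² + z² = d_i² (stations at z=0).
Subtracting the P sphere from Q and R: z² cancels, leaving linear equations in x and y:
23.0 x − 87.6 y = -6475.87
-466.8 x − 74.8 y = 14169.58
Solving: x ≈ -40.497, y ≈ 63.293 km (keep extra digits for the depth step; rounded: -40.5, 63.3).
Then from the P sphere: z² = 200.21² − (x − 148.3)² − (y − 20.3)² with x = -40.497, y = 63.293, so z ≈ 50.905 ≈ 50.9 km.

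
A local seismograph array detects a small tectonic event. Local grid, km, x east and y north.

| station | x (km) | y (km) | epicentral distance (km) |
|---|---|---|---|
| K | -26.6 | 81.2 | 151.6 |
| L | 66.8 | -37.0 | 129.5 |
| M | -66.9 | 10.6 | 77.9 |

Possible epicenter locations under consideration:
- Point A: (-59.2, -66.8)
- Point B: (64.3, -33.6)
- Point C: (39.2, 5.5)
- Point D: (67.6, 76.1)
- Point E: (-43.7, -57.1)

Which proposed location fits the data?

For each candidate, compare |candidate − station| to the reported distance:
Point A: residuals K 0.1, L 0.0, M 0.1 → max 0.1 km
Point B: residuals K 5.2, L 125.3, M 60.5 → max 125.3 km
Point C: residuals K 51.3, L 78.8, M 28.3 → max 78.8 km
Point D: residuals K 57.3, L 16.4, M 71.7 → max 71.7 km
Point E: residuals K 12.2, L 17.2, M 6.3 → max 17.2 km
Only Point A has all residuals ≈ 0.

Point A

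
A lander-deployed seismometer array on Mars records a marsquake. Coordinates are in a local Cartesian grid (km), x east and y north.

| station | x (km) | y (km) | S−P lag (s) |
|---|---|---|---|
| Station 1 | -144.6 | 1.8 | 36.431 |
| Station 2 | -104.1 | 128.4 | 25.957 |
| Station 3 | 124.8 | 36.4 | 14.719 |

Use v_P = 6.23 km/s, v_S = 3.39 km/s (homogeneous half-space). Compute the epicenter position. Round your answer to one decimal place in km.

Distance from S−P lag: d = Δt · v_P v_S / (v_P − v_S) = Δt · (6.23·3.39)/(6.23−3.39) ≈ 7.4365·Δt.
So d_Station 1 = 270.92, d_Station 2 = 193.03, d_Station 3 = 109.46 km.
Circle about each station: (x + 144.6)² + (y − 1.8)² = 270.92²; (x + 104.1)² + (y − 128.4)² = 193.03²; (x − 124.8)² + (y − 36.4)² = 109.46².
Subtracting pairs of circle equations eliminates x²+y² and gives linear equations (the radical axes):
81.0 x + 253.2 y = 42548.04
538.8 x + 69.2 y = 57403.75
Solving the 2×2 system: x ≈ 88.6, y ≈ 139.7 km.

(88.6, 139.7)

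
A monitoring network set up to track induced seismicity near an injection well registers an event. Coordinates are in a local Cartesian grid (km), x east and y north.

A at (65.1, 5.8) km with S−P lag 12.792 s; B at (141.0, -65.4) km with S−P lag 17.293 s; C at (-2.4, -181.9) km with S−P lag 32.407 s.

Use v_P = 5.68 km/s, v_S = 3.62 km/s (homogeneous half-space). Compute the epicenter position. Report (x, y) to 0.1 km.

(142.7, 107.2)

Distance from S−P lag: d = Δt · v_P v_S / (v_P − v_S) = Δt · (5.68·3.62)/(5.68−3.62) ≈ 9.9814·Δt.
So d_A = 127.68, d_B = 172.61, d_C = 323.47 km.
Circle about each station: (x − 65.1)² + (y − 5.8)² = 127.68²; (x − 141.0)² + (y + 65.4)² = 172.61²; (x + 2.4)² + (y + 181.9)² = 323.47².
Subtracting pairs of circle equations eliminates x²+y² and gives linear equations (the radical axes):
151.8 x − 142.4 y = 6394.48
-135.0 x − 375.4 y = -59508.94
Solving the 2×2 system: x ≈ 142.7, y ≈ 107.2 km.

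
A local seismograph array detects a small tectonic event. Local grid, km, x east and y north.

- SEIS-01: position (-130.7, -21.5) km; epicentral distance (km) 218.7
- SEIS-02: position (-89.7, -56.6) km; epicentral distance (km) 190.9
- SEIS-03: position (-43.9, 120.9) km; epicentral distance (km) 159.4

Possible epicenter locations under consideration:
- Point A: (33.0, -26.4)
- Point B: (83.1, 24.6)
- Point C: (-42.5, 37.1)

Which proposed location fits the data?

Point B

For each candidate, compare |candidate − station| to the reported distance:
Point A: residuals SEIS-01 54.9, SEIS-02 64.5, SEIS-03 6.8 → max 64.5 km
Point B: residuals SEIS-01 0.0, SEIS-02 0.0, SEIS-03 0.0 → max 0.0 km
Point C: residuals SEIS-01 112.8, SEIS-02 86.0, SEIS-03 75.6 → max 112.8 km
Only Point B has all residuals ≈ 0.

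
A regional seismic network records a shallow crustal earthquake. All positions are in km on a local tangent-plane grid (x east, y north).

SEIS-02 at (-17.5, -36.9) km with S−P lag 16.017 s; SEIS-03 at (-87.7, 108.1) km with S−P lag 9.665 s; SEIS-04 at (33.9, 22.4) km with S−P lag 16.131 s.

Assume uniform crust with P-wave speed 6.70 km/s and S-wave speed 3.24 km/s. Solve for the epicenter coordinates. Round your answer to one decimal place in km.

Distance from S−P lag: d = Δt · v_P v_S / (v_P − v_S) = Δt · (6.70·3.24)/(6.70−3.24) ≈ 6.2740·Δt.
So d_SEIS-02 = 100.49, d_SEIS-03 = 60.64, d_SEIS-04 = 101.21 km.
Circle about each station: (x + 17.5)² + (y + 36.9)² = 100.49²; (x + 87.7)² + (y − 108.1)² = 60.64²; (x − 33.9)² + (y − 22.4)² = 101.21².
Subtracting pairs of circle equations eliminates x²+y² and gives linear equations (the radical axes):
-140.4 x + 290.0 y = 24130.07
102.8 x + 118.6 y = -162.11
Solving the 2×2 system: x ≈ -62.6, y ≈ 52.9 km.
Check against SEIS-02 (with the unrounded x, y): √((x + 17.5)²+(y + 36.9)²) = 100.49 ≈ 100.49 km. ✓

-62.6 km east, 52.9 km north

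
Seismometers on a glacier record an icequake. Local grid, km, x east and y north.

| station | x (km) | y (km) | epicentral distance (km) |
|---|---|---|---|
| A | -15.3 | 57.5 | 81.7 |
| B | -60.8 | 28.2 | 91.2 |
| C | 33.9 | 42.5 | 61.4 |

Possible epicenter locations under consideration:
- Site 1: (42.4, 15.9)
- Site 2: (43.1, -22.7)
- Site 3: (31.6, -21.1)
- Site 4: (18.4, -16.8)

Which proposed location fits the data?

For each candidate, compare |candidate − station| to the reported distance:
Site 1: residuals A 10.6, B 12.7, C 33.5 → max 33.5 km
Site 2: residuals A 17.5, B 24.5, C 4.4 → max 24.5 km
Site 3: residuals A 9.8, B 13.5, C 2.2 → max 13.5 km
Site 4: residuals A 0.1, B 0.1, C 0.1 → max 0.1 km
Only Site 4 has all residuals ≈ 0.

Site 4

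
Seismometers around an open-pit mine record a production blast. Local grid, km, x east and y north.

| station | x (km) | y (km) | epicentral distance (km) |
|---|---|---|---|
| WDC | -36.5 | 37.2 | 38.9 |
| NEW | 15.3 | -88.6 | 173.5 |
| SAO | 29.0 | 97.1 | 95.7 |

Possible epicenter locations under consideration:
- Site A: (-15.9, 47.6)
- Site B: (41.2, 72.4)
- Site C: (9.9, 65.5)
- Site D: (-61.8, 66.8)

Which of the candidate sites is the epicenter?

For each candidate, compare |candidate − station| to the reported distance:
Site A: residuals WDC 15.8, NEW 33.8, SAO 28.9 → max 33.8 km
Site B: residuals WDC 46.4, NEW 10.4, SAO 68.2 → max 68.2 km
Site C: residuals WDC 15.4, NEW 19.3, SAO 58.8 → max 58.8 km
Site D: residuals WDC 0.0, NEW 0.0, SAO 0.0 → max 0.0 km
Only Site D has all residuals ≈ 0.

Site D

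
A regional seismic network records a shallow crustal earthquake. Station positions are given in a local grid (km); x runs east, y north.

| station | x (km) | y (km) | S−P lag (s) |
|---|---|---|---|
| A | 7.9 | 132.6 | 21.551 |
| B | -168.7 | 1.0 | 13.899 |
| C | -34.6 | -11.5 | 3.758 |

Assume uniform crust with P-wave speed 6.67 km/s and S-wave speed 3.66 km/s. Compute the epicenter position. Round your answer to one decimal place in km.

-59.9 km east, -28.5 km north

Distance from S−P lag: d = Δt · v_P v_S / (v_P − v_S) = Δt · (6.67·3.66)/(6.67−3.66) ≈ 8.1104·Δt.
So d_A = 174.79, d_B = 112.73, d_C = 30.48 km.
Circle about each station: (x − 7.9)² + (y − 132.6)² = 174.79²; (x + 168.7)² + (y − 1.0)² = 112.73²; (x + 34.6)² + (y + 11.5)² = 30.48².
Subtracting the A equation from the B and C equations removes the quadratic terms:
-353.2 x − 263.2 y = 28659.01
-85.0 x − 288.2 y = 13306.75
Solving the 2×2 system: x ≈ -59.9, y ≈ -28.5 km.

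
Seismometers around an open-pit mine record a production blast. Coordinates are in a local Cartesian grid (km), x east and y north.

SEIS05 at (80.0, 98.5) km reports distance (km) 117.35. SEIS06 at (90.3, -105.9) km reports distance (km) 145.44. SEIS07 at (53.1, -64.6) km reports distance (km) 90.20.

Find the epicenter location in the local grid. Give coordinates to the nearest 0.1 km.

Circle about each station: (x − 80.0)² + (y − 98.5)² = 117.35²; (x − 90.3)² + (y + 105.9)² = 145.44²; (x − 53.1)² + (y + 64.6)² = 90.20².
Subtracting the SEIS05 equation from the SEIS06 and SEIS07 equations removes the quadratic terms:
20.6 x − 408.8 y = -4115.12
-53.8 x − 326.2 y = -3474.50
Solving the 2×2 system: x ≈ 2.7, y ≈ 10.2 km.

x ≈ 2.7 km, y ≈ 10.2 km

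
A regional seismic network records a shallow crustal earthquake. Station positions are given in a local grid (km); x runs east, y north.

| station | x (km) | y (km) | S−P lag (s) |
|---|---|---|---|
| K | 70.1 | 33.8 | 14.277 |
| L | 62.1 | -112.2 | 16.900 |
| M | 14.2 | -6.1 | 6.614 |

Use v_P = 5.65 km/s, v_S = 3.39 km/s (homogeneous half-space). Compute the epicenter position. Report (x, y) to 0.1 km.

-41.4 km east, -13.2 km north

Distance from S−P lag: d = Δt · v_P v_S / (v_P − v_S) = Δt · (5.65·3.39)/(5.65−3.39) ≈ 8.4750·Δt.
So d_K = 121.00, d_L = 143.23, d_M = 56.05 km.
Circle about each station: (x − 70.1)² + (y − 33.8)² = 121.00²; (x − 62.1)² + (y + 112.2)² = 143.23²; (x − 14.2)² + (y + 6.1)² = 56.05².
Subtracting the K equation from the L and M equations removes the quadratic terms:
-16.0 x − 292.0 y = 4514.97
-111.8 x − 79.8 y = 5681.80
Solving the 2×2 system: x ≈ -41.4, y ≈ -13.2 km.
Check against K (with the unrounded x, y): √((x − 70.1)²+(y − 33.8)²) = 121.00 ≈ 121.00 km. ✓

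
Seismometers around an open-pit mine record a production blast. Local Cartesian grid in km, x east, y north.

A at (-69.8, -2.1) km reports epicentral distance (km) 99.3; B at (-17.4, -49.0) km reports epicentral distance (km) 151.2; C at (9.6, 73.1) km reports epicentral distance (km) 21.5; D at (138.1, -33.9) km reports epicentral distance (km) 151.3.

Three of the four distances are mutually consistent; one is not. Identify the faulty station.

Solve using three stations at a time. Using A, C, D (subtract circle equations pairwise → linear system) gives (x, y) ≈ (13.5, 51.9).
Distances from that point to each station vs reported:
  A: calculated 99.3 vs reported 99.3 → residual 0.0 km
  B: calculated 105.6 vs reported 151.2 → residual 45.6 km
  C: calculated 21.5 vs reported 21.5 → residual 0.0 km
  D: calculated 151.3 vs reported 151.3 → residual 0.0 km
A, C, D are mutually consistent (residuals ≈ 0); B is off by 45.6 km.

B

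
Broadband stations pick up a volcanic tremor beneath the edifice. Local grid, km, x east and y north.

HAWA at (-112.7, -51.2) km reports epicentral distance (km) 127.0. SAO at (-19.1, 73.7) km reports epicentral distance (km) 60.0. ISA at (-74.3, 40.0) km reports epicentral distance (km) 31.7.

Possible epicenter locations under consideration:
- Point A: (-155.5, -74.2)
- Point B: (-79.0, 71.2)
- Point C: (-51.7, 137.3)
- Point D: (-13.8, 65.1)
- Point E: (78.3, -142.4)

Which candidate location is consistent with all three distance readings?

Point B

For each candidate, compare |candidate − station| to the reported distance:
Point A: residuals HAWA 78.4, SAO 141.2, ISA 108.4 → max 141.2 km
Point B: residuals HAWA 0.0, SAO 0.0, ISA 0.1 → max 0.1 km
Point C: residuals HAWA 71.1, SAO 11.5, ISA 68.2 → max 71.1 km
Point D: residuals HAWA 25.7, SAO 49.9, ISA 33.8 → max 49.9 km
Point E: residuals HAWA 84.7, SAO 177.0, ISA 206.1 → max 206.1 km
Only Point B has all residuals ≈ 0.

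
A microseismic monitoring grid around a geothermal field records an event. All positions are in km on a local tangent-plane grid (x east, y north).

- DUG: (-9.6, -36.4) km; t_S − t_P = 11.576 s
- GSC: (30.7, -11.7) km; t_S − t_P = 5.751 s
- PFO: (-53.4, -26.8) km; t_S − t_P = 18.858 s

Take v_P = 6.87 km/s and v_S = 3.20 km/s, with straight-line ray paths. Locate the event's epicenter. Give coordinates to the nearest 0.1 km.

x ≈ 59.5 km, y ≈ -30.6 km

Distance from S−P lag: d = Δt · v_P v_S / (v_P − v_S) = Δt · (6.87·3.20)/(6.87−3.20) ≈ 5.9902·Δt.
So d_DUG = 69.34, d_GSC = 34.45, d_PFO = 112.96 km.
Circle about each station: (x + 9.6)² + (y + 36.4)² = 69.34²; (x − 30.7)² + (y + 11.7)² = 34.45²; (x + 53.4)² + (y + 26.8)² = 112.96².
Subtracting the DUG equation from the GSC and PFO equations removes the quadratic terms:
80.6 x + 49.4 y = 3283.49
-87.6 x + 19.2 y = -5799.25
Solving the 2×2 system: x ≈ 59.5, y ≈ -30.6 km.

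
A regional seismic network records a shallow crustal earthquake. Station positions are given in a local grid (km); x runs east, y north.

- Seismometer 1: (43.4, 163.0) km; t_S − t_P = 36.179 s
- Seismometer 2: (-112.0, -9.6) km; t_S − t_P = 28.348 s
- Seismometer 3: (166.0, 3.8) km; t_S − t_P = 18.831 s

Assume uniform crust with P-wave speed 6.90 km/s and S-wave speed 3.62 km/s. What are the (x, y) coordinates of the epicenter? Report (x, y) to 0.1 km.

x ≈ 79.0 km, y ≈ -110.2 km

Distance from S−P lag: d = Δt · v_P v_S / (v_P − v_S) = Δt · (6.90·3.62)/(6.90−3.62) ≈ 7.6152·Δt.
So d_Seismometer 1 = 275.51, d_Seismometer 2 = 215.88, d_Seismometer 3 = 143.40 km.
Circle about each station: (x − 43.4)² + (y − 163.0)² = 275.51²; (x + 112.0)² + (y + 9.6)² = 215.88²; (x − 166.0)² + (y − 3.8)² = 143.40².
Subtracting the Seismometer 1 equation from the Seismometer 2 and Seismometer 3 equations removes the quadratic terms:
-310.8 x − 345.2 y = 13485.19
245.2 x − 318.4 y = 54460.08
Solving the 2×2 system: x ≈ 79.0, y ≈ -110.2 km.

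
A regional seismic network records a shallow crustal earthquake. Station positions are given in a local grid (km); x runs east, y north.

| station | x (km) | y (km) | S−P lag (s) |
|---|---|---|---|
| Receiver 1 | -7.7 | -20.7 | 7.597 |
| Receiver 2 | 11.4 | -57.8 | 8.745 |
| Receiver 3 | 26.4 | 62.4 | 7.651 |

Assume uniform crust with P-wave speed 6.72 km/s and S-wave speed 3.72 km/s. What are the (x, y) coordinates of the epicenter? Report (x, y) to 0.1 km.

Distance from S−P lag: d = Δt · v_P v_S / (v_P − v_S) = Δt · (6.72·3.72)/(6.72−3.72) ≈ 8.3328·Δt.
So d_Receiver 1 = 63.30, d_Receiver 2 = 72.87, d_Receiver 3 = 63.75 km.
Circle about each station: (x + 7.7)² + (y + 20.7)² = 63.30²; (x − 11.4)² + (y + 57.8)² = 72.87²; (x − 26.4)² + (y − 62.4)² = 63.75².
Subtracting the Receiver 1 equation from the Receiver 2 and Receiver 3 equations removes the quadratic terms:
38.2 x − 74.2 y = 1679.87
68.2 x + 166.2 y = 4045.77
Solving the 2×2 system: x ≈ 50.8, y ≈ 3.5 km.

(50.8, 3.5)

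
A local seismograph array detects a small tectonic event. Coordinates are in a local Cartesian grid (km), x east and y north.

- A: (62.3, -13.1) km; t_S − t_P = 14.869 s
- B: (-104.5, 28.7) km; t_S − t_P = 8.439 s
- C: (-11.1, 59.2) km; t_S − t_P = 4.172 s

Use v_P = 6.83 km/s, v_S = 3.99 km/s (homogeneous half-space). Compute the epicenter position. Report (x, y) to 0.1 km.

(-43.8, 82.3)

Distance from S−P lag: d = Δt · v_P v_S / (v_P − v_S) = Δt · (6.83·3.99)/(6.83−3.99) ≈ 9.5957·Δt.
So d_A = 142.68, d_B = 80.98, d_C = 40.03 km.
Circle about each station: (x − 62.3)² + (y + 13.1)² = 142.68²; (x + 104.5)² + (y − 28.7)² = 80.98²; (x + 11.1)² + (y − 59.2)² = 40.03².
Subtracting the A equation from the B and C equations removes the quadratic terms:
-333.6 x + 83.6 y = 21490.86
-146.8 x + 144.6 y = 18330.13
Solving the 2×2 system: x ≈ -43.8, y ≈ 82.3 km.
Check against A (with the unrounded x, y): √((x − 62.3)²+(y + 13.1)²) = 142.68 ≈ 142.68 km. ✓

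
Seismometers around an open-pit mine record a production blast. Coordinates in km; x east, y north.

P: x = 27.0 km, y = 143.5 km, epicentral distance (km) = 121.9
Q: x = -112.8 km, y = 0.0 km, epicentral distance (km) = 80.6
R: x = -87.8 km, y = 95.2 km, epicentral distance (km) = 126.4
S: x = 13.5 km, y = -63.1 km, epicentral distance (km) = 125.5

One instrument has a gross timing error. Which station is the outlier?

R

Solve using three stations at a time. Using P, Q, S (subtract circle equations pairwise → linear system) gives (x, y) ≈ (-47.2, 46.8).
Distances from that point to each station vs reported:
  P: calculated 121.9 vs reported 121.9 → residual 0.0 km
  Q: calculated 80.6 vs reported 80.6 → residual 0.0 km
  R: calculated 63.2 vs reported 126.4 → residual 63.2 km
  S: calculated 125.5 vs reported 125.5 → residual 0.0 km
P, Q, S are mutually consistent (residuals ≈ 0); R is off by 63.2 km.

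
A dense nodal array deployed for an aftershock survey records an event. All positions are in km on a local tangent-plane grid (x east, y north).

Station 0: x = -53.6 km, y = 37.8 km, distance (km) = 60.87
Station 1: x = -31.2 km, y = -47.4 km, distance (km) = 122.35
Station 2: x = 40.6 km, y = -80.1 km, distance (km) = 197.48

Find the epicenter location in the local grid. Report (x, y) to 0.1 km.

-114.3 km east, 42.4 km north

Circle about each station: (x + 53.6)² + (y − 37.8)² = 60.87²; (x + 31.2)² + (y + 47.4)² = 122.35²; (x − 40.6)² + (y + 80.1)² = 197.48².
Subtracting the Station 0 equation from the Station 1 and Station 2 equations removes the quadratic terms:
44.8 x − 170.4 y = -12345.97
188.4 x − 235.8 y = -31530.62
Solving the 2×2 system: x ≈ -114.3, y ≈ 42.4 km.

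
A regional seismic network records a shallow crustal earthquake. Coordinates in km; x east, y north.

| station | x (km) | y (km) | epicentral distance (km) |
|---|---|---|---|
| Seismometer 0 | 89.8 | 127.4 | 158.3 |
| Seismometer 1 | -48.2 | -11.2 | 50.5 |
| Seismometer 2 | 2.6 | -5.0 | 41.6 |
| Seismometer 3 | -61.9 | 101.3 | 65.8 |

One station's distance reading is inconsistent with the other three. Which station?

Seismometer 2

Solve using three stations at a time. Using Seismometer 0, Seismometer 1, Seismometer 3 (subtract circle equations pairwise → linear system) gives (x, y) ≈ (-41.4, 38.8).
Distances from that point to each station vs reported:
  Seismometer 0: calculated 158.3 vs reported 158.3 → residual 0.0 km
  Seismometer 1: calculated 50.5 vs reported 50.5 → residual 0.0 km
  Seismometer 2: calculated 62.1 vs reported 41.6 → residual 20.5 km
  Seismometer 3: calculated 65.8 vs reported 65.8 → residual 0.0 km
Seismometer 0, Seismometer 1, Seismometer 3 are mutually consistent (residuals ≈ 0); Seismometer 2 is off by 20.5 km.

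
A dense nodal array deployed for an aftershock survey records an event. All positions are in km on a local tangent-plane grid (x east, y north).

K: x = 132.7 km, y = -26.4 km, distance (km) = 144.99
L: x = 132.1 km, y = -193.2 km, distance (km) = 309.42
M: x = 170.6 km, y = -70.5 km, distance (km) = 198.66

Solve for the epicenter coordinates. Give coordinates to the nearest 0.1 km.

Circle about each station: (x − 132.7)² + (y + 26.4)² = 144.99²; (x − 132.1)² + (y + 193.2)² = 309.42²; (x − 170.6)² + (y + 70.5)² = 198.66².
Subtracting pairs of circle equations eliminates x²+y² and gives linear equations (the radical axes):
-1.2 x − 333.6 y = -38248.24
75.8 x − 88.2 y = -2675.34
Solving the 2×2 system: x ≈ 97.7, y ≈ 114.3 km.

x ≈ 97.7 km, y ≈ 114.3 km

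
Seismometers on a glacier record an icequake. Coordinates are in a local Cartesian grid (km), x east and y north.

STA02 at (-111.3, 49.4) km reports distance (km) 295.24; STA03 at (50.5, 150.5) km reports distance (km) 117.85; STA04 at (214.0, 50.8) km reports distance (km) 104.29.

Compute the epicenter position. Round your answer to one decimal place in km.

x ≈ 168.2 km, y ≈ 144.5 km

Circle about each station: (x + 111.3)² + (y − 49.4)² = 295.24²; (x − 50.5)² + (y − 150.5)² = 117.85²; (x − 214.0)² + (y − 50.8)² = 104.29².
Subtracting the STA02 equation from the STA03 and STA04 equations removes the quadratic terms:
323.6 x + 202.2 y = 83650.49
650.6 x + 2.8 y = 109838.84
Solving the 2×2 system: x ≈ 168.2, y ≈ 144.5 km.
Check against STA02 (with the unrounded x, y): √((x + 111.3)²+(y − 49.4)²) = 295.24 ≈ 295.24 km. ✓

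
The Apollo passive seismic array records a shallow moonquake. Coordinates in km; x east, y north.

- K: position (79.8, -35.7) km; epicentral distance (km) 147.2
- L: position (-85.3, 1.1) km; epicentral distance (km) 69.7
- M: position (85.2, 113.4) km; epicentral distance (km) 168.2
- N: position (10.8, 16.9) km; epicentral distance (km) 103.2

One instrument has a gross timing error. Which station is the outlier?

Solve using three stations at a time. Using L, M, N (subtract circle equations pairwise → linear system) gives (x, y) ≈ (-77.5, 70.5).
Distances from that point to each station vs reported:
  K: calculated 189.8 vs reported 147.2 → residual 42.6 km
  L: calculated 69.8 vs reported 69.7 → residual 0.1 km
  M: calculated 168.3 vs reported 168.2 → residual 0.1 km
  N: calculated 103.3 vs reported 103.2 → residual 0.1 km
L, M, N are mutually consistent (residuals ≈ 0); K is off by 42.6 km.

K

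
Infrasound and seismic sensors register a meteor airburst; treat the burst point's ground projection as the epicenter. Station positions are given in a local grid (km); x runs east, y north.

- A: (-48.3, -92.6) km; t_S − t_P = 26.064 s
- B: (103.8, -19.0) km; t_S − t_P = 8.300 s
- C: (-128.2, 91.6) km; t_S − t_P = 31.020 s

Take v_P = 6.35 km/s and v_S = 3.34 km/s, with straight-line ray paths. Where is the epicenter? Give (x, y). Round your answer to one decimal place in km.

(83.1, 35.7)

Distance from S−P lag: d = Δt · v_P v_S / (v_P − v_S) = Δt · (6.35·3.34)/(6.35−3.34) ≈ 7.0462·Δt.
So d_A = 183.65, d_B = 58.48, d_C = 218.57 km.
Circle about each station: (x + 48.3)² + (y + 92.6)² = 183.65²; (x − 103.8)² + (y + 19.0)² = 58.48²; (x + 128.2)² + (y − 91.6)² = 218.57².
Subtracting the A equation from the B and C equations removes the quadratic terms:
304.2 x + 147.2 y = 30535.20
-159.8 x + 368.4 y = -127.37
Solving the 2×2 system: x ≈ 83.1, y ≈ 35.7 km.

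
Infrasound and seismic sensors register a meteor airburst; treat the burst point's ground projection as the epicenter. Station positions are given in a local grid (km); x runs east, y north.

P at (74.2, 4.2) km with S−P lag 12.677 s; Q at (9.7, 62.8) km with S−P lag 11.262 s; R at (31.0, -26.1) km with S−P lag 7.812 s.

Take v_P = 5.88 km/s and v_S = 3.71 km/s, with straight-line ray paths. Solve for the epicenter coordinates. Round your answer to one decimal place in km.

(-47.0, -35.2)

Distance from S−P lag: d = Δt · v_P v_S / (v_P − v_S) = Δt · (5.88·3.71)/(5.88−3.71) ≈ 10.0529·Δt.
So d_P = 127.44, d_Q = 113.22, d_R = 78.53 km.
Circle about each station: (x − 74.2)² + (y − 4.2)² = 127.44²; (x − 9.7)² + (y − 62.8)² = 113.22²; (x − 31.0)² + (y + 26.1)² = 78.53².
Subtracting the P equation from the Q and R equations removes the quadratic terms:
-129.0 x + 117.2 y = 1936.84
-86.4 x − 60.6 y = 6192.92
Solving the 2×2 system: x ≈ -47.0, y ≈ -35.2 km.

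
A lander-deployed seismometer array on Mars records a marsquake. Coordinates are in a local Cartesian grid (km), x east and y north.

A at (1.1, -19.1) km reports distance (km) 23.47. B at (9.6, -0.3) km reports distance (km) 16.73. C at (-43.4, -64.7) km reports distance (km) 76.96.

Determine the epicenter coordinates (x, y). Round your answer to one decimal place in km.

-6.8 km east, 3.0 km north

Circle about each station: (x − 1.1)² + (y + 19.1)² = 23.47²; (x − 9.6)² + (y + 0.3)² = 16.73²; (x + 43.4)² + (y + 64.7)² = 76.96².
Subtracting the A equation from the B and C equations removes the quadratic terms:
17.0 x + 37.6 y = -2.82
-89.0 x − 91.2 y = 331.63
Solving the 2×2 system: x ≈ -6.8, y ≈ 3.0 km.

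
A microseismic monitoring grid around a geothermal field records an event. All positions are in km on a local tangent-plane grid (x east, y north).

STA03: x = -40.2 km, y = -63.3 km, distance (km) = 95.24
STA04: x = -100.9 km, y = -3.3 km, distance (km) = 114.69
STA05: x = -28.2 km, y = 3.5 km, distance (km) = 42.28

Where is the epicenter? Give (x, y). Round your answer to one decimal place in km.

Circle about each station: (x + 40.2)² + (y + 63.3)² = 95.24²; (x + 100.9)² + (y + 3.3)² = 114.69²; (x + 28.2)² + (y − 3.5)² = 42.28².
Subtracting the STA03 equation from the STA04 and STA05 equations removes the quadratic terms:
-121.4 x + 120.0 y = 485.63
24.0 x + 133.6 y = 2467.62
Solving the 2×2 system: x ≈ 12.1, y ≈ 16.3 km.

(12.1, 16.3)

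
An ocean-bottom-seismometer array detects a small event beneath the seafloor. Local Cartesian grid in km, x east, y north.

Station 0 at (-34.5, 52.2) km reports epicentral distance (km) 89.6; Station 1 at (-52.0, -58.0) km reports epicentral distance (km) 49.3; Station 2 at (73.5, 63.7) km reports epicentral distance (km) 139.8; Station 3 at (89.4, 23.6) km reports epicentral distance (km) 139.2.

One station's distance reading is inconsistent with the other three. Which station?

Station 0

Solve using three stations at a time. Using Station 1, Station 2, Station 3 (subtract circle equations pairwise → linear system) gives (x, y) ≈ (-46.0, -9.0).
Distances from that point to each station vs reported:
  Station 0: calculated 62.2 vs reported 89.6 → residual 27.4 km
  Station 1: calculated 49.4 vs reported 49.3 → residual 0.1 km
  Station 2: calculated 139.8 vs reported 139.8 → residual 0.0 km
  Station 3: calculated 139.2 vs reported 139.2 → residual 0.0 km
Station 1, Station 2, Station 3 are mutually consistent (residuals ≈ 0); Station 0 is off by 27.4 km.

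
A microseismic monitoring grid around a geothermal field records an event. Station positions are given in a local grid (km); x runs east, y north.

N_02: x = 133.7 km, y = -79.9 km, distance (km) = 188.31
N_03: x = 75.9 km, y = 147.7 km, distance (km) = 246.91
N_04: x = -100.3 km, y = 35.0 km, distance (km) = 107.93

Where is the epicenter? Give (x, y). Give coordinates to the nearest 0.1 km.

-53.8 km east, -62.4 km north

Circle about each station: (x − 133.7)² + (y + 79.9)² = 188.31²; (x − 75.9)² + (y − 147.7)² = 246.91²; (x + 100.3)² + (y − 35.0)² = 107.93².
Subtracting pairs of circle equations eliminates x²+y² and gives linear equations (the radical axes):
-115.6 x + 455.2 y = -22187.49
-468.0 x + 229.8 y = 10837.16
Solving the 2×2 system: x ≈ -53.8, y ≈ -62.4 km.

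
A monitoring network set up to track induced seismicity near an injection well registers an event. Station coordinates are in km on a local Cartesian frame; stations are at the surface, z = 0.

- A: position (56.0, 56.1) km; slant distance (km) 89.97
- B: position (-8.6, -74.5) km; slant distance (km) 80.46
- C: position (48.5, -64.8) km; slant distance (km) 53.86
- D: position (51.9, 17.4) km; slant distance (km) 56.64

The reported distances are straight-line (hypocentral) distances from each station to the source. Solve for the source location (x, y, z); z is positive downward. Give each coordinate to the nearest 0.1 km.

x ≈ 43.7 km, y ≈ -25.3 km, depth ≈ 36.3 km

Each station gives a sphere (x−x_i)² + (y−y_i)² + z² = d_i² (stations at z=0).
Subtracting the A sphere from B and C: z² cancels, leaving linear equations in x and y:
-129.2 x − 261.2 y = 961.79
-15.0 x − 241.8 y = 5461.78
Solving: x ≈ 43.702, y ≈ -25.299 km (keep extra digits for the depth step; rounded: 43.7, -25.3).
Then from the A sphere: z² = 89.97² − (x − 56.0)² − (y − 56.1)² with x = 43.702, y = -25.299, so z ≈ 36.298 ≈ 36.3 km.
Check against D (with the unrounded solution): distance 56.64 ≈ 56.64 km. ✓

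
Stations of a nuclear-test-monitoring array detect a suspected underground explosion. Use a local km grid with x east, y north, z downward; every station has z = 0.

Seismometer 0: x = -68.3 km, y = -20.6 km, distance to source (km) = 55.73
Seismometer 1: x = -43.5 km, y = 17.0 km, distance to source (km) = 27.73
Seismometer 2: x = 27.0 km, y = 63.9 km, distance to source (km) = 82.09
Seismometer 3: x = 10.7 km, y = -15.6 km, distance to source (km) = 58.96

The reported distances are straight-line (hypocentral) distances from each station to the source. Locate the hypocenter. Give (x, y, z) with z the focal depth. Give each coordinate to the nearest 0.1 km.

Each station gives a sphere (x−x_i)² + (y−y_i)² + z² = d_i² (stations at z=0).
Subtracting the Seismometer 0 sphere from Seismometer 1 and Seismometer 2: z² cancels, leaving linear equations in x and y:
49.6 x + 75.2 y = -571.12
190.6 x + 169.0 y = -3909.98
Solving: x ≈ -33.191, y ≈ 14.297 km (keep extra digits for the depth step; rounded: -33.2, 14.3).
Then from the Seismometer 0 sphere: z² = 55.73² − (x + 68.3)² − (y + 20.6)² with x = -33.191, y = 14.297, so z ≈ 25.601 ≈ 25.6 km.

x ≈ -33.2 km, y ≈ 14.3 km, depth ≈ 25.6 km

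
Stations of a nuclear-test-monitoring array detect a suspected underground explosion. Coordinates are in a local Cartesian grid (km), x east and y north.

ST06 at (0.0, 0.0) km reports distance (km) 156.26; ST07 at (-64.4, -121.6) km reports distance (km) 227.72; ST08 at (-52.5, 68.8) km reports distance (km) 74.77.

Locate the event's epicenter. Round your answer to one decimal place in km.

Circle about each station: x² + y² = 156.26²; (x + 64.4)² + (y + 121.6)² = 227.72²; (x + 52.5)² + (y − 68.8)² = 74.77².
Subtracting the ST06 equation from the ST07 and ST08 equations removes the quadratic terms:
-128.8 x − 243.2 y = -8505.29
-105.0 x + 137.6 y = 26316.32
Solving the 2×2 system: x ≈ -120.9, y ≈ 99.0 km.

-120.9 km east, 99.0 km north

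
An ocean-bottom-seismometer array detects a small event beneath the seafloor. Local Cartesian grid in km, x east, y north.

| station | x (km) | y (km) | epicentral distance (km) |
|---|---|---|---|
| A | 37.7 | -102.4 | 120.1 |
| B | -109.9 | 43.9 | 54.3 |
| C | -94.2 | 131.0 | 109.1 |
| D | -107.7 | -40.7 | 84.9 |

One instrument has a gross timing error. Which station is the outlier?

Solve using three stations at a time. Using B, C, D (subtract circle equations pairwise → linear system) gives (x, y) ≈ (-57.9, 28.1).
Distances from that point to each station vs reported:
  A: calculated 161.8 vs reported 120.1 → residual 41.7 km
  B: calculated 54.3 vs reported 54.3 → residual 0.0 km
  C: calculated 109.1 vs reported 109.1 → residual 0.0 km
  D: calculated 84.9 vs reported 84.9 → residual 0.0 km
B, C, D are mutually consistent (residuals ≈ 0); A is off by 41.7 km.

A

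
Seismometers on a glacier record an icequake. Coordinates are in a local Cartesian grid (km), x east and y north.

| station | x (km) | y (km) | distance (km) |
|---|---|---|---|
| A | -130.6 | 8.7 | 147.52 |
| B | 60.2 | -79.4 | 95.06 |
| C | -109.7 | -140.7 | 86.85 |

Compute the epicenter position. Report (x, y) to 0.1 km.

Circle about each station: (x + 130.6)² + (y − 8.7)² = 147.52²; (x − 60.2)² + (y + 79.4)² = 95.06²; (x + 109.7)² + (y + 140.7)² = 86.85².
Subtracting the A equation from the B and C equations removes the quadratic terms:
381.6 x − 176.2 y = 5522.10
41.8 x − 298.8 y = 28917.76
Solving the 2×2 system: x ≈ -32.3, y ≈ -101.3 km.

(-32.3, -101.3)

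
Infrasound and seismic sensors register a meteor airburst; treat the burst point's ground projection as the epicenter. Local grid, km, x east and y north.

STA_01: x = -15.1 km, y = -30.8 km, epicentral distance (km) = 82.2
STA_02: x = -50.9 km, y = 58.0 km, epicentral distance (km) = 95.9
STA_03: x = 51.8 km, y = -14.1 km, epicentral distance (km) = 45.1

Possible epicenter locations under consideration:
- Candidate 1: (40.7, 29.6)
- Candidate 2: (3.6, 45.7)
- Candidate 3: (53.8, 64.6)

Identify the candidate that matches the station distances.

For each candidate, compare |candidate − station| to the reported distance:
Candidate 1: residuals STA_01 0.0, STA_02 0.0, STA_03 0.0 → max 0.0 km
Candidate 2: residuals STA_01 3.4, STA_02 40.0, STA_03 31.7 → max 40.0 km
Candidate 3: residuals STA_01 35.5, STA_02 9.0, STA_03 33.6 → max 35.5 km
Only Candidate 1 has all residuals ≈ 0.

Candidate 1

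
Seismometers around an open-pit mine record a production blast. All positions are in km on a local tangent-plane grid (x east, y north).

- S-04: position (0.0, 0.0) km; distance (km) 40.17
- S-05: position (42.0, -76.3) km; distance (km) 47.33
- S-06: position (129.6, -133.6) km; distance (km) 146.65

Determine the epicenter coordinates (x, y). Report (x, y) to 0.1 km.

22.9 km east, -33.0 km north

Circle about each station: x² + y² = 40.17²; (x − 42.0)² + (y + 76.3)² = 47.33²; (x − 129.6)² + (y + 133.6)² = 146.65².
Subtracting the S-04 equation from the S-05 and S-06 equations removes the quadratic terms:
84.0 x − 152.6 y = 6959.19
259.2 x − 267.2 y = 14752.53
Solving the 2×2 system: x ≈ 22.9, y ≈ -33.0 km.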